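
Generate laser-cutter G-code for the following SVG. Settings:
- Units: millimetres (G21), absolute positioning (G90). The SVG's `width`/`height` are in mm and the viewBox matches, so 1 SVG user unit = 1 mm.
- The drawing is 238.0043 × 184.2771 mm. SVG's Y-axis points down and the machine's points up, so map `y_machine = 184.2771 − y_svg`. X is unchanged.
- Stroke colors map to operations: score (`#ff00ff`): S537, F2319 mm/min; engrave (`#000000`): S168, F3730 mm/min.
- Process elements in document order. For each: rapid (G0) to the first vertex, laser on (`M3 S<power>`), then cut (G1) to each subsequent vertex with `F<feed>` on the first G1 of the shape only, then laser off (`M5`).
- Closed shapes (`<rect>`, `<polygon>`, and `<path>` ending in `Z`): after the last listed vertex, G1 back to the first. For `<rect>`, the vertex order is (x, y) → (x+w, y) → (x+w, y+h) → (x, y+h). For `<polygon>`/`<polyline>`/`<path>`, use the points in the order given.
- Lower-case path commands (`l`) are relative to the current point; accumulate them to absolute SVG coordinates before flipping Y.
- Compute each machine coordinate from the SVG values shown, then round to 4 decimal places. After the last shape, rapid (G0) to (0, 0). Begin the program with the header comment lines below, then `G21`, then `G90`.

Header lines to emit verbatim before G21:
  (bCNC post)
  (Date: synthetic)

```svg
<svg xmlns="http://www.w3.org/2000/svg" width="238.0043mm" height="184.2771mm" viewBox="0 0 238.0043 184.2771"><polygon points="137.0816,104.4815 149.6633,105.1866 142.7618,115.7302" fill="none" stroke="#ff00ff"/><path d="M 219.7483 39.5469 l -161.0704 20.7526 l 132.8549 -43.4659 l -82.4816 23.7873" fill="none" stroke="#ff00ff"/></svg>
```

Since the viewBox matches the mm dimensions, user units are millimetres directly. The only transform is the Y-flip y_m = 184.2771 − y_svg.

Shape 1 is a regular polygon drawn with `<polygon>`. Its stroke #ff00ff means score at S537, F2319. After flipping Y the toolpath is (137.0816,79.7956) → (149.6633,79.0905) → (142.7618,68.5469) → (137.0816,79.7956), returning to the start.

Shape 2 is a open polyline drawn with `<path>`. Its stroke #ff00ff means score at S537, F2319. After flipping Y the toolpath is (219.7483,144.7302) → (58.6779,123.9776) → (191.5328,167.4435) → (109.0512,143.6562).

(bCNC post)
(Date: synthetic)
G21
G90
G0 X137.0816 Y79.7956
M3 S537
G1 X149.6633 Y79.0905 F2319
G1 X142.7618 Y68.5469
G1 X137.0816 Y79.7956
M5
G0 X219.7483 Y144.7302
M3 S537
G1 X58.6779 Y123.9776 F2319
G1 X191.5328 Y167.4435
G1 X109.0512 Y143.6562
M5
G0 X0.0000 Y0.0000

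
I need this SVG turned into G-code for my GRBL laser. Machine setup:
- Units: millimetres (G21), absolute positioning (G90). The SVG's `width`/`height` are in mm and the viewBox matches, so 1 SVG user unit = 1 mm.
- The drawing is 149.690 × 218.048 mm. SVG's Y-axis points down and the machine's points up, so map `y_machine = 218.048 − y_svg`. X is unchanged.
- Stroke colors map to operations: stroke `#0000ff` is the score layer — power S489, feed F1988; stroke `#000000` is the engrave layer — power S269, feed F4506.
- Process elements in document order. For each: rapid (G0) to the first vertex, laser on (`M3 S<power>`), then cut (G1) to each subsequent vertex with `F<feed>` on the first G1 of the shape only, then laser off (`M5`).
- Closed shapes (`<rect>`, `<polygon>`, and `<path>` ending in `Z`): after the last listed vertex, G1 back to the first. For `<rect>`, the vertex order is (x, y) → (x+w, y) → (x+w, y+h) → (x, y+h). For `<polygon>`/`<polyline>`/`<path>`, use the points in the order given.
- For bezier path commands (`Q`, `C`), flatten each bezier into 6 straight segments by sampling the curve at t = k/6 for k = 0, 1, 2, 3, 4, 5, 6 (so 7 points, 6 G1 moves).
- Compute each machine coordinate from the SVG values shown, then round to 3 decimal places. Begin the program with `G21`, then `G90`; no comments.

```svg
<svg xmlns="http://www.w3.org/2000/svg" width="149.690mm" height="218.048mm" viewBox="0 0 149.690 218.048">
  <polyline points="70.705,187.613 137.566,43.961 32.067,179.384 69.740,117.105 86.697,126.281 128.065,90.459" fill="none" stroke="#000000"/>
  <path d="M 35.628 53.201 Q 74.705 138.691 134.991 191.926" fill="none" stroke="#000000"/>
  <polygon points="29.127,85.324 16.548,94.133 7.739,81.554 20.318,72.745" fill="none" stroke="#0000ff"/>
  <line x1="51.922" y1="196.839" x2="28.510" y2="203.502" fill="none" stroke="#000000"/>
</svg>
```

Since the viewBox matches the mm dimensions, user units are millimetres directly. The only transform is the Y-flip y_m = 218.048 − y_svg.

Shape 1 is a open polyline drawn with `<polyline>`. Its stroke #000000 means engrave at S269, F4506. After flipping Y the toolpath is (70.705,30.435) → (137.566,174.087) → (32.067,38.664) → (69.740,100.943) → (86.697,91.767) → (128.065,127.589).

Shape 2 is a quadratic bezier drawn with `<path>`. Its stroke #000000 means engrave at S269, F4506. After flipping Y the toolpath is (35.628,164.847) → (49.243,137.246) → (64.036,111.438) → (80.007,87.421) → (97.157,65.196) → (115.485,44.763) → (134.991,26.122).

Shape 3 is a regular polygon drawn with `<polygon>`. Its stroke #0000ff means score at S489, F1988. After flipping Y the toolpath is (29.127,132.724) → (16.548,123.915) → (7.739,136.494) → (20.318,145.303) → (29.127,132.724), returning to the start.

Shape 4 is a line segment drawn with `<line>`. Its stroke #000000 means engrave at S269, F4506. After flipping Y the toolpath is (51.922,21.209) → (28.510,14.546).

G21
G90
G0 X70.705 Y30.435
M3 S269
G1 X137.566 Y174.087 F4506
G1 X32.067 Y38.664
G1 X69.740 Y100.943
G1 X86.697 Y91.767
G1 X128.065 Y127.589
M5
G0 X35.628 Y164.847
M3 S269
G1 X49.243 Y137.246 F4506
G1 X64.036 Y111.438
G1 X80.007 Y87.421
G1 X97.157 Y65.196
G1 X115.485 Y44.763
G1 X134.991 Y26.122
M5
G0 X29.127 Y132.724
M3 S489
G1 X16.548 Y123.915 F1988
G1 X7.739 Y136.494
G1 X20.318 Y145.303
G1 X29.127 Y132.724
M5
G0 X51.922 Y21.209
M3 S269
G1 X28.510 Y14.546 F4506
M5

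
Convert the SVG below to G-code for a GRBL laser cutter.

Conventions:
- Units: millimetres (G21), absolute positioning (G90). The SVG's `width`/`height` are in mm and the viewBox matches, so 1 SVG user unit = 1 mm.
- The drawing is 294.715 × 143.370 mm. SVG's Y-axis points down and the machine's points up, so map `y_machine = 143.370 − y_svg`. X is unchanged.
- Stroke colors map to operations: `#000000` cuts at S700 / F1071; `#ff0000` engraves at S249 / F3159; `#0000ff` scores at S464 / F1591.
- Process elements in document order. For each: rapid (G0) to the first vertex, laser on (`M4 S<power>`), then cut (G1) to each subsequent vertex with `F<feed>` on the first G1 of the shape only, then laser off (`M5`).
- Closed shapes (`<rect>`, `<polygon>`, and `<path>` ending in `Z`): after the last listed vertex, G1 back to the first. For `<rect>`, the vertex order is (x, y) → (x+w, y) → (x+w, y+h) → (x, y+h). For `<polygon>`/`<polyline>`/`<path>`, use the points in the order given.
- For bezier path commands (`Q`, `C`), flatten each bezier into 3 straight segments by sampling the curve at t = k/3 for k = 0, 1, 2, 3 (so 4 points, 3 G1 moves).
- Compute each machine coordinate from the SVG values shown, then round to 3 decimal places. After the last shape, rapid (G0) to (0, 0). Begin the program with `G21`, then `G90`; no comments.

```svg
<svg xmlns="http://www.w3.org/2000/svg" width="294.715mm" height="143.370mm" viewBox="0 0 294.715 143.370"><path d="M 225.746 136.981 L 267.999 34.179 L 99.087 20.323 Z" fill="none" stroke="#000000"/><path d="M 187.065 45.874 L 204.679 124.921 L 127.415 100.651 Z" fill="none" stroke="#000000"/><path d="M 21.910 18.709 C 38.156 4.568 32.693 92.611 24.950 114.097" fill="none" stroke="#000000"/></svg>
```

G21
G90
G0 X225.746 Y6.389
M4 S700
G1 X267.999 Y109.191 F1071
G1 X99.087 Y123.047
G1 X225.746 Y6.389
M5
G0 X187.065 Y97.496
M4 S700
G1 X204.679 Y18.449 F1071
G1 X127.415 Y42.719
G1 X187.065 Y97.496
M5
G0 X21.910 Y124.661
M4 S700
G1 X31.639 Y110.990 F1071
G1 X31.213 Y66.695
G1 X24.950 Y29.273
M5
G0 X0.000 Y0.000

1 u = 1 mm; y_m = 143.370 − y.

[1] `<path>` closed polygon, #000000→cut S700 F1071: (225.746,6.389) → (267.999,109.191) → (99.087,123.047) → (225.746,6.389) (closed)

[2] `<path>` regular polygon, #000000→cut S700 F1071: (187.065,97.496) → (204.679,18.449) → (127.415,42.719) → (187.065,97.496) (closed)

[3] `<path>` cubic bezier, #000000→cut S700 F1071: (21.910,124.661) → (31.639,110.990) → (31.213,66.695) → (24.950,29.273)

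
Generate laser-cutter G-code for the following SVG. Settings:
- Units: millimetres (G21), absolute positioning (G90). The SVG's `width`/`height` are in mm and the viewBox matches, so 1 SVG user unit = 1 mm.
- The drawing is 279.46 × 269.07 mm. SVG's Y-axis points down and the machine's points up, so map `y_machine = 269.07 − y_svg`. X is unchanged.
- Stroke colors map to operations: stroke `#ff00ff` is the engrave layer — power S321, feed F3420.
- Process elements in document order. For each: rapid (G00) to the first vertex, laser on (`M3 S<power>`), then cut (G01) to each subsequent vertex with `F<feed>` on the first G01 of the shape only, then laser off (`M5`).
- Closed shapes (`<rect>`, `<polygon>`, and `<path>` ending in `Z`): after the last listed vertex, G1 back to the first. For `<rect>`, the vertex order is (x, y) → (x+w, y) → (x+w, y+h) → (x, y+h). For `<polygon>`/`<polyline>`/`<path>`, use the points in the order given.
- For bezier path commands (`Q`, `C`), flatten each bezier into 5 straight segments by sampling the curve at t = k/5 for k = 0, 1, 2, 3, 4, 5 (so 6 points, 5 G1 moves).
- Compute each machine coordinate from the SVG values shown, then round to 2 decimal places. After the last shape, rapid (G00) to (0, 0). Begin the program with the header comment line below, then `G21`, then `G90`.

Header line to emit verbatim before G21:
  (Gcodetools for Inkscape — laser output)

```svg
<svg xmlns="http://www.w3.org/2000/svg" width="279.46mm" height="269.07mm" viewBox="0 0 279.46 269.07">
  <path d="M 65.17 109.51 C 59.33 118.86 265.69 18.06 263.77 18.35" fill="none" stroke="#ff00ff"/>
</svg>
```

1 u = 1 mm; y_m = 269.07 − y.

[1] `<path>` cubic bezier, #ff00ff→engrave S321 F3420: (65.17,159.56) → (83.77,165.48) → (133.11,187.69) → (193.01,216.06) → (243.29,240.45) → (263.77,250.72)

(Gcodetools for Inkscape — laser output)
G21
G90
G00 X65.17 Y159.56
M3 S321
G01 X83.77 Y165.48 F3420
G01 X133.11 Y187.69
G01 X193.01 Y216.06
G01 X243.29 Y240.45
G01 X263.77 Y250.72
M5
G00 X0.00 Y0.00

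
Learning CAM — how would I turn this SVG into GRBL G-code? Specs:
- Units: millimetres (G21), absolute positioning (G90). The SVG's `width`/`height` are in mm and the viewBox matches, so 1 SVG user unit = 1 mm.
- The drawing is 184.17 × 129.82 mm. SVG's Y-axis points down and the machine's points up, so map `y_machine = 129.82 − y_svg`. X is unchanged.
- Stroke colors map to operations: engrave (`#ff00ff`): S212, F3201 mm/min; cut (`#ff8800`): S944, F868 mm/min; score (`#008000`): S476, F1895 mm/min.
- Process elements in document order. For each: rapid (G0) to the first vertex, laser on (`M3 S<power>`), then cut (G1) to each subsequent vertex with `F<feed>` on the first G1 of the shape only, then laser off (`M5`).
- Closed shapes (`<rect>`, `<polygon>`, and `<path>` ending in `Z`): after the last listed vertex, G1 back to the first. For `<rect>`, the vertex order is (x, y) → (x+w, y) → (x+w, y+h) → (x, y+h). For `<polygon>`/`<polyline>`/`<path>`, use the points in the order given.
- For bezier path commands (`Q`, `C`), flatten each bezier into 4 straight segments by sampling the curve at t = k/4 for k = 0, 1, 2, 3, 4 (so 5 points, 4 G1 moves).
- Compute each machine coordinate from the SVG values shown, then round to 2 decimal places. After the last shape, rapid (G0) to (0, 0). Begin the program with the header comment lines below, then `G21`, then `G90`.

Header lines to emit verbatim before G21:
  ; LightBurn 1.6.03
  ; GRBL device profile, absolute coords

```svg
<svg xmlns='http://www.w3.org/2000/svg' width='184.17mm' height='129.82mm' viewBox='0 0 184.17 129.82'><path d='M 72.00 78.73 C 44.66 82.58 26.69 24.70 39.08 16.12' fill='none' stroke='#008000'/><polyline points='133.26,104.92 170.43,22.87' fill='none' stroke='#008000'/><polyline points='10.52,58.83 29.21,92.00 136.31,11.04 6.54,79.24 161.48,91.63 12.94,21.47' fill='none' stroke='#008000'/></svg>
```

; LightBurn 1.6.03
; GRBL device profile, absolute coords
G21
G90
G0 X72.00 Y51.09
M3 S476
G1 X53.58 Y58.04 F1895
G1 X40.64 Y77.73
G1 X35.15 Y99.76
G1 X39.08 Y113.70
M5
G0 X133.26 Y24.90
M3 S476
G1 X170.43 Y106.95 F1895
M5
G0 X10.52 Y70.99
M3 S476
G1 X29.21 Y37.82 F1895
G1 X136.31 Y118.78
G1 X6.54 Y50.58
G1 X161.48 Y38.19
G1 X12.94 Y108.35
M5
G0 X0.00 Y0.00

viewBox `0 0 184.17 129.82` with mm width/height → 1 unit = 1 mm. Flip: y_m = 129.82 − y_svg.

**Shape 1** — `<path>` cubic bezier, stroke `#008000` → score (S476, F1895). Control points (SVG): P0=(72.00,78.73), P1=(44.66,82.58), P2=(26.69,24.70), P3=(39.08,16.12); sampled at t=k/4. Machine vertices: (72.00,51.09) → (53.58,58.04) → (40.64,77.73) → (35.15,99.76) → (39.08,113.70). Open path.

**Shape 2** — `<polyline>` line segment, stroke `#008000` → score (S476, F1895). Machine vertices: (133.26,24.90) → (170.43,106.95). Open path.

**Shape 3** — `<polyline>` open polyline, stroke `#008000` → score (S476, F1895). Machine vertices: (10.52,70.99) → (29.21,37.82) → (136.31,118.78) → (6.54,50.58) → (161.48,38.19) → (12.94,108.35). Open path.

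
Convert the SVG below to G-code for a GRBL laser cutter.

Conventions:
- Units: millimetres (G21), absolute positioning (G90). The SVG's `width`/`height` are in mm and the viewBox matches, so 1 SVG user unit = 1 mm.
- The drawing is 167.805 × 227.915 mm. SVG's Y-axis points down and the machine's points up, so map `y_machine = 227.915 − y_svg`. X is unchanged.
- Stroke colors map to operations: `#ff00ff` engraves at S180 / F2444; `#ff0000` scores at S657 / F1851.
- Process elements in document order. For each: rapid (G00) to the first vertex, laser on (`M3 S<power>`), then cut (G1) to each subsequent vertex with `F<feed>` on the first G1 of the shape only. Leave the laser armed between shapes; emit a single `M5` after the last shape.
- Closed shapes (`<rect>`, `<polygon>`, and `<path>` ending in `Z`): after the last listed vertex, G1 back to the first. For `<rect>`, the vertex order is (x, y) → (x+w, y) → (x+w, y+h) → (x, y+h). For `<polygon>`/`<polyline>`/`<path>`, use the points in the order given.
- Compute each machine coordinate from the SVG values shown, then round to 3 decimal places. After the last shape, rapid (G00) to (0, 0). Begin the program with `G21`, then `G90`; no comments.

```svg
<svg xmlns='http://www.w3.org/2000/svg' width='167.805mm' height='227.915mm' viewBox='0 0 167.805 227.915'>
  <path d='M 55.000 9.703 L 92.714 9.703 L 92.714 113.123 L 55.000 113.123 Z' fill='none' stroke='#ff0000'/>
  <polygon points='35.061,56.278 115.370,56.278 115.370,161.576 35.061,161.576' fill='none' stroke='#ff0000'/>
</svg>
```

Since the viewBox matches the mm dimensions, user units are millimetres directly. The only transform is the Y-flip y_m = 227.915 − y_svg.

Shape 1 is a rectangle drawn with `<path>`. Its stroke #ff0000 means score at S657, F1851. After flipping Y the toolpath is (55.000,218.212) → (92.714,218.212) → (92.714,114.792) → (55.000,114.792) → (55.000,218.212), returning to the start.

Shape 2 is a rectangle drawn with `<polygon>`. Its stroke #ff0000 means score at S657, F1851. After flipping Y the toolpath is (35.061,171.637) → (115.370,171.637) → (115.370,66.339) → (35.061,66.339) → (35.061,171.637), returning to the start.

G21
G90
G00 X55.000 Y218.212
M3 S657
G1 X92.714 Y218.212 F1851
G1 X92.714 Y114.792
G1 X55.000 Y114.792
G1 X55.000 Y218.212
G00 X35.061 Y171.637
M3 S657
G1 X115.370 Y171.637 F1851
G1 X115.370 Y66.339
G1 X35.061 Y66.339
G1 X35.061 Y171.637
M5
G00 X0.000 Y0.000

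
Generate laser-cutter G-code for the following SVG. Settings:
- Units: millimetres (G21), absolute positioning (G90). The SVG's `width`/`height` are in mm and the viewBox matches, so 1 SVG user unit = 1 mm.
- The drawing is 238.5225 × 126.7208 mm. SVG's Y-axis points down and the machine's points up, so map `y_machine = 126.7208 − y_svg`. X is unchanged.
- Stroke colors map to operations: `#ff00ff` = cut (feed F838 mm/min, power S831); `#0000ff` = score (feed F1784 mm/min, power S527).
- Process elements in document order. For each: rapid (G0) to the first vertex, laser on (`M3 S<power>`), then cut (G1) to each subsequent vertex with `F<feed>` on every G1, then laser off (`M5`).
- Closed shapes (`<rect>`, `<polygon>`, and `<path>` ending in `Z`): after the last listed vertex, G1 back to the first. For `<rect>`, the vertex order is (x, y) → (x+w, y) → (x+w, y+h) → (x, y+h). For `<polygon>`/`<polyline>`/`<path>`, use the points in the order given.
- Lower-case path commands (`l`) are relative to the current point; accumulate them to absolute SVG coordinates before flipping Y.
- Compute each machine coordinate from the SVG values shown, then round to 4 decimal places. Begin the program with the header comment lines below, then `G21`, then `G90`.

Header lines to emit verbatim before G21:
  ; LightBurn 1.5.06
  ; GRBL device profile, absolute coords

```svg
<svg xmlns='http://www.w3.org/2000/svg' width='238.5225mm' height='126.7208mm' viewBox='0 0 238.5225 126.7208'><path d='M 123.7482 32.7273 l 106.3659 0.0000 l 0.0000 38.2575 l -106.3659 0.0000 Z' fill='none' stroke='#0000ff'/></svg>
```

; LightBurn 1.5.06
; GRBL device profile, absolute coords
G21
G90
G0 X123.7482 Y93.9935
M3 S527
G1 X230.1141 Y93.9935 F1784
G1 X230.1141 Y55.7360 F1784
G1 X123.7482 Y55.7360 F1784
G1 X123.7482 Y93.9935 F1784
M5

Since the viewBox matches the mm dimensions, user units are millimetres directly. The only transform is the Y-flip y_m = 126.7208 − y_svg.

Shape 1 is a rectangle drawn with `<path>`. Its stroke #0000ff means score at S527, F1784. After flipping Y the toolpath is (123.7482,93.9935) → (230.1141,93.9935) → (230.1141,55.7360) → (123.7482,55.7360) → (123.7482,93.9935), returning to the start.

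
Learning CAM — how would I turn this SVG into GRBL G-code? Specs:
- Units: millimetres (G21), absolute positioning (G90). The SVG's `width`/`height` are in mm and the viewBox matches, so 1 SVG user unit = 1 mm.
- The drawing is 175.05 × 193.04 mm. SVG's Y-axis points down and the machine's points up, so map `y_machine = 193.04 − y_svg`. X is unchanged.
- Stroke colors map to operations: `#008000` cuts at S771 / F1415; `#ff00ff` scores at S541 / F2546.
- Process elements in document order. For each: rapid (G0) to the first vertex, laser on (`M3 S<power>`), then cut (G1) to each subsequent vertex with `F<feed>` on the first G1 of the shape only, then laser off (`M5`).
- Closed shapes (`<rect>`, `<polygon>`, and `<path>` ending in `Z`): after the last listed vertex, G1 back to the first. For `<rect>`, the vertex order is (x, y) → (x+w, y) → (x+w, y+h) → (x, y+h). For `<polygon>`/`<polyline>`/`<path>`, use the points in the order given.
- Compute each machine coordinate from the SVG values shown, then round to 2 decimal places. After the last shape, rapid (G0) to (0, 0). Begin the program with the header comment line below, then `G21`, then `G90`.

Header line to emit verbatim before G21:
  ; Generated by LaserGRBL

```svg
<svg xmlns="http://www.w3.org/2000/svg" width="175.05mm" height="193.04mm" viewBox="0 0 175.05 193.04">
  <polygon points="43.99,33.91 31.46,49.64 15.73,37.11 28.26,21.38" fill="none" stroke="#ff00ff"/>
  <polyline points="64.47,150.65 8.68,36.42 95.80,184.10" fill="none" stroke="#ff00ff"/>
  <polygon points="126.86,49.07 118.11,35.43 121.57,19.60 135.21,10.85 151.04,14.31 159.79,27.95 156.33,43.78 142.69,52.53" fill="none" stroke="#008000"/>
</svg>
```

1 u = 1 mm; y_m = 193.04 − y.

[1] `<polygon>` regular polygon, #ff00ff→score S541 F2546: (43.99,159.13) → (31.46,143.40) → (15.73,155.93) → (28.26,171.66) → (43.99,159.13) (closed)

[2] `<polyline>` open polyline, #ff00ff→score S541 F2546: (64.47,42.39) → (8.68,156.62) → (95.80,8.94)

[3] `<polygon>` regular polygon, #008000→cut S771 F1415: (126.86,143.97) → (118.11,157.61) → (121.57,173.44) → (135.21,182.19) → (151.04,178.73) → (159.79,165.09) → (156.33,149.26) → (142.69,140.51) → (126.86,143.97) (closed)

; Generated by LaserGRBL
G21
G90
G0 X43.99 Y159.13
M3 S541
G1 X31.46 Y143.40 F2546
G1 X15.73 Y155.93
G1 X28.26 Y171.66
G1 X43.99 Y159.13
M5
G0 X64.47 Y42.39
M3 S541
G1 X8.68 Y156.62 F2546
G1 X95.80 Y8.94
M5
G0 X126.86 Y143.97
M3 S771
G1 X118.11 Y157.61 F1415
G1 X121.57 Y173.44
G1 X135.21 Y182.19
G1 X151.04 Y178.73
G1 X159.79 Y165.09
G1 X156.33 Y149.26
G1 X142.69 Y140.51
G1 X126.86 Y143.97
M5
G0 X0.00 Y0.00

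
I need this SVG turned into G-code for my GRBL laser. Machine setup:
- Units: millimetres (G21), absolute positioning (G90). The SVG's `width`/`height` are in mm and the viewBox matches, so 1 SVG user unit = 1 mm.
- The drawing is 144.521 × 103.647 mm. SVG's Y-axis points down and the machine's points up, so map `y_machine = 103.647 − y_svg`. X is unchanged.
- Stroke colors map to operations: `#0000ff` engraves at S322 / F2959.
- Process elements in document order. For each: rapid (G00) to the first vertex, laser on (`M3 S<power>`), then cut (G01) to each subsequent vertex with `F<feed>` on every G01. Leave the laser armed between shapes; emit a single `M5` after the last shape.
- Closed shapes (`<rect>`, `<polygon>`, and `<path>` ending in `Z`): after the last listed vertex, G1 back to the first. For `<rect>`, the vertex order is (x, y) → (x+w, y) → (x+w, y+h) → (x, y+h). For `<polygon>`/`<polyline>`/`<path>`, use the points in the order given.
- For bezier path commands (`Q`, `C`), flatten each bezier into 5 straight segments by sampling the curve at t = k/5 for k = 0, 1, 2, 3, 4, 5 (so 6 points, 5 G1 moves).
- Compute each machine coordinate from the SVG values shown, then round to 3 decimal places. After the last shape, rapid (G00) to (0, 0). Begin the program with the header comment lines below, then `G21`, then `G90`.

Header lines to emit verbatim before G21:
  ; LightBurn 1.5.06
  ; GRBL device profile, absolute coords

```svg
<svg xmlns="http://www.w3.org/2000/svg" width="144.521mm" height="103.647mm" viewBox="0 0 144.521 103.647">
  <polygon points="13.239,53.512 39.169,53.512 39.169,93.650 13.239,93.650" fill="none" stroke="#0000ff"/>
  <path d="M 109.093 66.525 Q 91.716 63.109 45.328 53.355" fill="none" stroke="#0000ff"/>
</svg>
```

; LightBurn 1.5.06
; GRBL device profile, absolute coords
G21
G90
G00 X13.239 Y50.135
M3 S322
G01 X39.169 Y50.135 F2959
G01 X39.169 Y9.997 F2959
G01 X13.239 Y9.997 F2959
G01 X13.239 Y50.135 F2959
G00 X109.093 Y37.122
M3 S322
G01 X100.982 Y38.742 F2959
G01 X90.550 Y40.869 F2959
G01 X77.797 Y43.503 F2959
G01 X62.723 Y46.644 F2959
G01 X45.328 Y50.292 F2959
M5
G00 X0.000 Y0.000

Since the viewBox matches the mm dimensions, user units are millimetres directly. The only transform is the Y-flip y_m = 103.647 − y_svg.

Shape 1 is a rectangle drawn with `<polygon>`. Its stroke #0000ff means engrave at S322, F2959. After flipping Y the toolpath is (13.239,50.135) → (39.169,50.135) → (39.169,9.997) → (13.239,9.997) → (13.239,50.135), returning to the start.

Shape 2 is a quadratic bezier drawn with `<path>`. Its stroke #0000ff means engrave at S322, F2959. After flipping Y the toolpath is (109.093,37.122) → (100.982,38.742) → (90.550,40.869) → (77.797,43.503) → (62.723,46.644) → (45.328,50.292).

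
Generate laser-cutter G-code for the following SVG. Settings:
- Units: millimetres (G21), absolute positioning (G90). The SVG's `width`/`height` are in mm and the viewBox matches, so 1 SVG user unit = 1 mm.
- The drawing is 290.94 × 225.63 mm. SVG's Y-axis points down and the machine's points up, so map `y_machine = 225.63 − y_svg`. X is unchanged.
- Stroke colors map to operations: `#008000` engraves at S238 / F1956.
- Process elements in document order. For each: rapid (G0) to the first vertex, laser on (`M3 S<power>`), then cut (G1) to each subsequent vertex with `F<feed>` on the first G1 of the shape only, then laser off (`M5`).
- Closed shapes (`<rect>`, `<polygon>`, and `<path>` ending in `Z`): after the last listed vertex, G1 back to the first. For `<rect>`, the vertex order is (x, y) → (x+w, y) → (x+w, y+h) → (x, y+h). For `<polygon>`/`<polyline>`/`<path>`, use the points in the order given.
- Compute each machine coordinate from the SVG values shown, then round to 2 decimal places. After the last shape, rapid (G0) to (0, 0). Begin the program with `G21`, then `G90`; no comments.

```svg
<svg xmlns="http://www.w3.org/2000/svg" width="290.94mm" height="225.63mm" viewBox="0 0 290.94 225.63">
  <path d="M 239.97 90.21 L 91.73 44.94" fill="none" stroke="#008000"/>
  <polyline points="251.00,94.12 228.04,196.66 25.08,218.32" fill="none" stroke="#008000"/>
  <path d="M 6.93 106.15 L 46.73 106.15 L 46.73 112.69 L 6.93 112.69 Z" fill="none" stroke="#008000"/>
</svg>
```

Since the viewBox matches the mm dimensions, user units are millimetres directly. The only transform is the Y-flip y_m = 225.63 − y_svg.

Shape 1 is a line segment drawn with `<path>`. Its stroke #008000 means engrave at S238, F1956. After flipping Y the toolpath is (239.97,135.42) → (91.73,180.69).

Shape 2 is a open polyline drawn with `<polyline>`. Its stroke #008000 means engrave at S238, F1956. After flipping Y the toolpath is (251.00,131.51) → (228.04,28.97) → (25.08,7.31).

Shape 3 is a rectangle drawn with `<path>`. Its stroke #008000 means engrave at S238, F1956. After flipping Y the toolpath is (6.93,119.48) → (46.73,119.48) → (46.73,112.94) → (6.93,112.94) → (6.93,119.48), returning to the start.

G21
G90
G0 X239.97 Y135.42
M3 S238
G1 X91.73 Y180.69 F1956
M5
G0 X251.00 Y131.51
M3 S238
G1 X228.04 Y28.97 F1956
G1 X25.08 Y7.31
M5
G0 X6.93 Y119.48
M3 S238
G1 X46.73 Y119.48 F1956
G1 X46.73 Y112.94
G1 X6.93 Y112.94
G1 X6.93 Y119.48
M5
G0 X0.00 Y0.00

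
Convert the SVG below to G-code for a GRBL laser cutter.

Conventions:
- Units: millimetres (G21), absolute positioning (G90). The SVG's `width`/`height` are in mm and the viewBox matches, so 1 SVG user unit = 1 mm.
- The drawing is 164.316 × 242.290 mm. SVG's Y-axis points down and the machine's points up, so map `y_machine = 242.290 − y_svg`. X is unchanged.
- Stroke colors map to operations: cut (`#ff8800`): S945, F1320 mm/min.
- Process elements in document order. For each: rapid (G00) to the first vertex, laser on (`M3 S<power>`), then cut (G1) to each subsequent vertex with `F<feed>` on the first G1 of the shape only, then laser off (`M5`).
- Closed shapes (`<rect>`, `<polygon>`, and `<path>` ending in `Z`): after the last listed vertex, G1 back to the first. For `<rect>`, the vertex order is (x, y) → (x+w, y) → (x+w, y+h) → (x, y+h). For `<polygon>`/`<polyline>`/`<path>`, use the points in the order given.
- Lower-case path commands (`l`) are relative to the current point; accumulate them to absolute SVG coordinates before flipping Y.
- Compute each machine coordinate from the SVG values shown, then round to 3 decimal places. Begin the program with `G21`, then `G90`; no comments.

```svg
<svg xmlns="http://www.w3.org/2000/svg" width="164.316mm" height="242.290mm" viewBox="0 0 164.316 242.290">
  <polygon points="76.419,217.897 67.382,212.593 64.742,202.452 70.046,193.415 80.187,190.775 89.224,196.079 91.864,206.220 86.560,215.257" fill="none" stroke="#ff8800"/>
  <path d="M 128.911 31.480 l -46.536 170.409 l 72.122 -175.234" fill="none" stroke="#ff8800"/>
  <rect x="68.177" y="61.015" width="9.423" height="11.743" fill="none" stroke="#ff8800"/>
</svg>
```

Since the viewBox matches the mm dimensions, user units are millimetres directly. The only transform is the Y-flip y_m = 242.290 − y_svg.

Shape 1 is a regular polygon drawn with `<polygon>`. Its stroke #ff8800 means cut at S945, F1320. After flipping Y the toolpath is (76.419,24.393) → (67.382,29.697) → (64.742,39.838) → (70.046,48.875) → (80.187,51.515) → (89.224,46.211) → (91.864,36.070) → (86.560,27.033) → (76.419,24.393), returning to the start.

Shape 2 is a open polyline drawn with `<path>`. Its stroke #ff8800 means cut at S945, F1320. After flipping Y the toolpath is (128.911,210.810) → (82.375,40.401) → (154.497,215.635).

Shape 3 is a rectangle drawn with `<rect>`. Its stroke #ff8800 means cut at S945, F1320. After flipping Y the toolpath is (68.177,181.275) → (77.600,181.275) → (77.600,169.532) → (68.177,169.532) → (68.177,181.275), returning to the start.

G21
G90
G00 X76.419 Y24.393
M3 S945
G1 X67.382 Y29.697 F1320
G1 X64.742 Y39.838
G1 X70.046 Y48.875
G1 X80.187 Y51.515
G1 X89.224 Y46.211
G1 X91.864 Y36.070
G1 X86.560 Y27.033
G1 X76.419 Y24.393
M5
G00 X128.911 Y210.810
M3 S945
G1 X82.375 Y40.401 F1320
G1 X154.497 Y215.635
M5
G00 X68.177 Y181.275
M3 S945
G1 X77.600 Y181.275 F1320
G1 X77.600 Y169.532
G1 X68.177 Y169.532
G1 X68.177 Y181.275
M5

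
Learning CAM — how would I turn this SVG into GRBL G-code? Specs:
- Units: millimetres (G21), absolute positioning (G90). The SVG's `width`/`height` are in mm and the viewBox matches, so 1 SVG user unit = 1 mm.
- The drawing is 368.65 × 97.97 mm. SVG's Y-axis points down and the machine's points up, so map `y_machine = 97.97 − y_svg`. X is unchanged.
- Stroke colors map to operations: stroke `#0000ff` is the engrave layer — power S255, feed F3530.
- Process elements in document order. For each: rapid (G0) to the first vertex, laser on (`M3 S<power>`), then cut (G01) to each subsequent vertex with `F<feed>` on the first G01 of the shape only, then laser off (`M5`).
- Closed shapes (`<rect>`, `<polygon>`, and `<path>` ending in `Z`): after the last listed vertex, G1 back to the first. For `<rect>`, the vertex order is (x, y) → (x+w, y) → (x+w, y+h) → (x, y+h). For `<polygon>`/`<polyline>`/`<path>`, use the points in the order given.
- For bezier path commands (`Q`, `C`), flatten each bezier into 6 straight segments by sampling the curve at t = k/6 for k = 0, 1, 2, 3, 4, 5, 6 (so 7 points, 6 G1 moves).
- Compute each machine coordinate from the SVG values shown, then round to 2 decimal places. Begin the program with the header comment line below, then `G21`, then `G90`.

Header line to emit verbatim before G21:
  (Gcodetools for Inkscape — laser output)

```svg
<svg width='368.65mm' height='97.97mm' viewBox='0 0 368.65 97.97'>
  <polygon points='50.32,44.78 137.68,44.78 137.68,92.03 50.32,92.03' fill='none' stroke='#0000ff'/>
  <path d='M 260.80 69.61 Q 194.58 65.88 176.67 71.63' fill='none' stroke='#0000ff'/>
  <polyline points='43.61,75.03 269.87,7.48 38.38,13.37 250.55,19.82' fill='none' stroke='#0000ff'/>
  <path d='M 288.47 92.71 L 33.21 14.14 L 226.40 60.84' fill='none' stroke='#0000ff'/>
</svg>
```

(Gcodetools for Inkscape — laser output)
G21
G90
G0 X50.32 Y53.19
M3 S255
G01 X137.68 Y53.19 F3530
G01 X137.68 Y5.94
G01 X50.32 Y5.94
G01 X50.32 Y53.19
M5
G0 X260.80 Y28.36
M3 S255
G01 X240.07 Y29.34 F3530
G01 X222.02 Y29.79
G01 X206.66 Y29.72
G01 X193.98 Y29.12
G01 X183.98 Y27.99
G01 X176.67 Y26.34
M5
G0 X43.61 Y22.94
M3 S255
G01 X269.87 Y90.49 F3530
G01 X38.38 Y84.60
G01 X250.55 Y78.15
M5
G0 X288.47 Y5.26
M3 S255
G01 X33.21 Y83.83 F3530
G01 X226.40 Y37.13
M5

1 u = 1 mm; y_m = 97.97 − y.

[1] `<polygon>` rectangle, #0000ff→engrave S255 F3530: (50.32,53.19) → (137.68,53.19) → (137.68,5.94) → (50.32,5.94) → (50.32,53.19) (closed)

[2] `<path>` quadratic bezier, #0000ff→engrave S255 F3530: (260.80,28.36) → (240.07,29.34) → (222.02,29.79) → (206.66,29.72) → (193.98,29.12) → (183.98,27.99) → (176.67,26.34)

[3] `<polyline>` open polyline, #0000ff→engrave S255 F3530: (43.61,22.94) → (269.87,90.49) → (38.38,84.60) → (250.55,78.15)

[4] `<path>` open polyline, #0000ff→engrave S255 F3530: (288.47,5.26) → (33.21,83.83) → (226.40,37.13)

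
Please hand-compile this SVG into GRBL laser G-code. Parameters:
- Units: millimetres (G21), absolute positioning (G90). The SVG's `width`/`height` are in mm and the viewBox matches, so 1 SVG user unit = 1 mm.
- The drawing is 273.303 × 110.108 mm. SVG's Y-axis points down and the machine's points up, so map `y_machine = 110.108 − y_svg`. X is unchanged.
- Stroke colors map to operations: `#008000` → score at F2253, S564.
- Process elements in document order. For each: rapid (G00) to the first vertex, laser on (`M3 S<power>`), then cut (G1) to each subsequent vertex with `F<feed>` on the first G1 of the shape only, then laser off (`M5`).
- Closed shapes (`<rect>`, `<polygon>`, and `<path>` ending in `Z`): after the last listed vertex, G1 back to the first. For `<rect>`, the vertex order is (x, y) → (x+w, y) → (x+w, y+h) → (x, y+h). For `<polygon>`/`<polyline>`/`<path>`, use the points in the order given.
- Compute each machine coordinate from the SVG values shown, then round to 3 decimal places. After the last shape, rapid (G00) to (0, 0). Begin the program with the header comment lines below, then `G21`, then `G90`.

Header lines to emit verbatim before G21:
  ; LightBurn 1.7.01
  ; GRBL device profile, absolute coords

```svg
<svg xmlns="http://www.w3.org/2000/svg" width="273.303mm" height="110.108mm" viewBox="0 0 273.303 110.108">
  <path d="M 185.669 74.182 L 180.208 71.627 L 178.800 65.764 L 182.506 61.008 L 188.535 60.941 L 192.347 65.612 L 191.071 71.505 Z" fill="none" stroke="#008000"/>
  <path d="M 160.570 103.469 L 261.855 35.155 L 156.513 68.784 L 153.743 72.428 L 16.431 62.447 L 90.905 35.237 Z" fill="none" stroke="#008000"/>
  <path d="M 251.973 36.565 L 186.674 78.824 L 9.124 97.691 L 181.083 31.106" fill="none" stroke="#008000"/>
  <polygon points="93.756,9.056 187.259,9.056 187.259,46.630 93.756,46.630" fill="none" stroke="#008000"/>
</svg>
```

; LightBurn 1.7.01
; GRBL device profile, absolute coords
G21
G90
G00 X185.669 Y35.926
M3 S564
G1 X180.208 Y38.481 F2253
G1 X178.800 Y44.344
G1 X182.506 Y49.100
G1 X188.535 Y49.167
G1 X192.347 Y44.496
G1 X191.071 Y38.603
G1 X185.669 Y35.926
M5
G00 X160.570 Y6.639
M3 S564
G1 X261.855 Y74.953 F2253
G1 X156.513 Y41.324
G1 X153.743 Y37.680
G1 X16.431 Y47.661
G1 X90.905 Y74.871
G1 X160.570 Y6.639
M5
G00 X251.973 Y73.543
M3 S564
G1 X186.674 Y31.284 F2253
G1 X9.124 Y12.417
G1 X181.083 Y79.002
M5
G00 X93.756 Y101.052
M3 S564
G1 X187.259 Y101.052 F2253
G1 X187.259 Y63.478
G1 X93.756 Y63.478
G1 X93.756 Y101.052
M5
G00 X0.000 Y0.000

1 u = 1 mm; y_m = 110.108 − y.

[1] `<path>` regular polygon, #008000→score S564 F2253: (185.669,35.926) → (180.208,38.481) → (178.800,44.344) → (182.506,49.100) → (188.535,49.167) → (192.347,44.496) → (191.071,38.603) → (185.669,35.926) (closed)

[2] `<path>` closed polygon, #008000→score S564 F2253: (160.570,6.639) → (261.855,74.953) → (156.513,41.324) → (153.743,37.680) → (16.431,47.661) → (90.905,74.871) → (160.570,6.639) (closed)

[3] `<path>` open polyline, #008000→score S564 F2253: (251.973,73.543) → (186.674,31.284) → (9.124,12.417) → (181.083,79.002)

[4] `<polygon>` rectangle, #008000→score S564 F2253: (93.756,101.052) → (187.259,101.052) → (187.259,63.478) → (93.756,63.478) → (93.756,101.052) (closed)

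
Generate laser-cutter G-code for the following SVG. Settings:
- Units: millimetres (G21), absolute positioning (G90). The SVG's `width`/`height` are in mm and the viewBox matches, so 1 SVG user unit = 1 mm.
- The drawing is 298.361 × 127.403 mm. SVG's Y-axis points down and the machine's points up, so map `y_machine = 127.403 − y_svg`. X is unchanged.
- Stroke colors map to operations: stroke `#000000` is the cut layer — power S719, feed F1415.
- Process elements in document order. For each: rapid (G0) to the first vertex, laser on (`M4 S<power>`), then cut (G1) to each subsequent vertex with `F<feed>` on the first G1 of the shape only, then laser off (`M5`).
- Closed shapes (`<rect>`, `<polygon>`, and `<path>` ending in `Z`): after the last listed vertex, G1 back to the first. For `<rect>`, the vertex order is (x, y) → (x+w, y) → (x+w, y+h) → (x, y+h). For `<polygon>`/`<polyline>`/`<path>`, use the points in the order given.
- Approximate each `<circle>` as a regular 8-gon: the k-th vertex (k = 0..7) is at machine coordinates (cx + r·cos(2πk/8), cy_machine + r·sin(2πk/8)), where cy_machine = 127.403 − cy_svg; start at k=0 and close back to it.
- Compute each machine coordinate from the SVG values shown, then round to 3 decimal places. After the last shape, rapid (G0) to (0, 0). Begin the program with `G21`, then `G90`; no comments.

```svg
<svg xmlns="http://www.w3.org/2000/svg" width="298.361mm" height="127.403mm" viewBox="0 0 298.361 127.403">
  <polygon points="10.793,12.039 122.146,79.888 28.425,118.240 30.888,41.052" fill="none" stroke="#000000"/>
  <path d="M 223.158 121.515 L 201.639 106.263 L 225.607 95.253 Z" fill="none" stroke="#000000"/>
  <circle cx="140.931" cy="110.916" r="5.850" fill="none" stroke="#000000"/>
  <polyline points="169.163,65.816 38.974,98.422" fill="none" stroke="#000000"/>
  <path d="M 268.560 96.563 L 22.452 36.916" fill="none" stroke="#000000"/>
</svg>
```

G21
G90
G0 X10.793 Y115.364
M4 S719
G1 X122.146 Y47.515 F1415
G1 X28.425 Y9.163
G1 X30.888 Y86.351
G1 X10.793 Y115.364
M5
G0 X223.158 Y5.888
M4 S719
G1 X201.639 Y21.140 F1415
G1 X225.607 Y32.150
G1 X223.158 Y5.888
M5
G0 X146.781 Y16.487
M4 S719
G1 X145.068 Y20.624 F1415
G1 X140.931 Y22.337
G1 X136.794 Y20.624
G1 X135.081 Y16.487
G1 X136.794 Y12.350
G1 X140.931 Y10.637
G1 X145.068 Y12.350
G1 X146.781 Y16.487
M5
G0 X169.163 Y61.587
M4 S719
G1 X38.974 Y28.981 F1415
M5
G0 X268.560 Y30.840
M4 S719
G1 X22.452 Y90.487 F1415
M5
G0 X0.000 Y0.000

1 u = 1 mm; y_m = 127.403 − y.

[1] `<polygon>` closed polygon, #000000→cut S719 F1415: (10.793,115.364) → (122.146,47.515) → (28.425,9.163) → (30.888,86.351) → (10.793,115.364) (closed)

[2] `<path>` regular polygon, #000000→cut S719 F1415: (223.158,5.888) → (201.639,21.140) → (225.607,32.150) → (223.158,5.888) (closed)

[3] `<circle>` circle, #000000→cut S719 F1415: (146.781,16.487) → (145.068,20.624) → (140.931,22.337) → (136.794,20.624) → (135.081,16.487) → (136.794,12.350) → (140.931,10.637) → (145.068,12.350) → (146.781,16.487) (closed)

[4] `<polyline>` line segment, #000000→cut S719 F1415: (169.163,61.587) → (38.974,28.981)

[5] `<path>` line segment, #000000→cut S719 F1415: (268.560,30.840) → (22.452,90.487)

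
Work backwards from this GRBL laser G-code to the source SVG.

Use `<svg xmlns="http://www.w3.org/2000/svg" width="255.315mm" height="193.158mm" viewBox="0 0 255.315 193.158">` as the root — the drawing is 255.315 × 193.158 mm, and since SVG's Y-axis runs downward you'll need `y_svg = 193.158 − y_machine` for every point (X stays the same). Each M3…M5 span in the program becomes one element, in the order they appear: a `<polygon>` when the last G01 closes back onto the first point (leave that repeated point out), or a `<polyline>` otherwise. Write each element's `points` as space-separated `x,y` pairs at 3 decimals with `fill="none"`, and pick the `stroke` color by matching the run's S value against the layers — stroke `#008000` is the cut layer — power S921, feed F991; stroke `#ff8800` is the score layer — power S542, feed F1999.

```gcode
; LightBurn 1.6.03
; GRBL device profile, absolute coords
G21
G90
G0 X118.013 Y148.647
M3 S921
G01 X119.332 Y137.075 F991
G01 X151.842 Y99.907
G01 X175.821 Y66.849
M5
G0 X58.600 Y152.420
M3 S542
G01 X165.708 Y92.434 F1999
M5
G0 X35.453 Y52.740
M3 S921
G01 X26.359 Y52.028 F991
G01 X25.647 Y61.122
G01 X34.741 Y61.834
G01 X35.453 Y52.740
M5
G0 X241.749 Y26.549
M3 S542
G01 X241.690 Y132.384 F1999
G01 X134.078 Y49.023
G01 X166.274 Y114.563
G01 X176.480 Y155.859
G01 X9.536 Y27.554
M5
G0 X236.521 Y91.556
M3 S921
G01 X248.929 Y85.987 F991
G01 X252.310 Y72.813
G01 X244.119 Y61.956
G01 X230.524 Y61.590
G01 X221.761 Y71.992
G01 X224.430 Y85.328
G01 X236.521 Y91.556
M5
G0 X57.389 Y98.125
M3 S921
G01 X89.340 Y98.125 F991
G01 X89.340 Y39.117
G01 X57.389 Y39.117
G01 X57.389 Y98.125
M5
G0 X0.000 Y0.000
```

y_svg = 193.158 − y_m.

[1] S921→`#008000` (cut); open run; points: 118.013,44.511 119.332,56.083 151.842,93.251 175.821,126.309

[2] S542→`#ff8800` (score); open run; points: 58.600,40.738 165.708,100.724

[3] S921→`#008000` (cut); closed run; points: 35.453,140.418 26.359,141.130 25.647,132.036 34.741,131.324

[4] S542→`#ff8800` (score); open run; points: 241.749,166.609 241.690,60.774 134.078,144.135 166.274,78.595 176.480,37.299 9.536,165.604

[5] S921→`#008000` (cut); closed run; points: 236.521,101.602 248.929,107.171 252.310,120.345 244.119,131.202 230.524,131.568 221.761,121.166 224.430,107.830

[6] S921→`#008000` (cut); closed run; points: 57.389,95.033 89.340,95.033 89.340,154.041 57.389,154.041

<svg xmlns="http://www.w3.org/2000/svg" width="255.315mm" height="193.158mm" viewBox="0 0 255.315 193.158">
  <polyline points="118.013,44.511 119.332,56.083 151.842,93.251 175.821,126.309" fill="none" stroke="#008000"/>
  <polyline points="58.600,40.738 165.708,100.724" fill="none" stroke="#ff8800"/>
  <polygon points="35.453,140.418 26.359,141.130 25.647,132.036 34.741,131.324" fill="none" stroke="#008000"/>
  <polyline points="241.749,166.609 241.690,60.774 134.078,144.135 166.274,78.595 176.480,37.299 9.536,165.604" fill="none" stroke="#ff8800"/>
  <polygon points="236.521,101.602 248.929,107.171 252.310,120.345 244.119,131.202 230.524,131.568 221.761,121.166 224.430,107.830" fill="none" stroke="#008000"/>
  <polygon points="57.389,95.033 89.340,95.033 89.340,154.041 57.389,154.041" fill="none" stroke="#008000"/>
</svg>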